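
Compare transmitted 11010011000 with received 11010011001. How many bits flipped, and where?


XOR: 00000000001

1 error(s) at position(s): 10


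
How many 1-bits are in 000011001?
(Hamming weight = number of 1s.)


Counting 1s in 000011001

3


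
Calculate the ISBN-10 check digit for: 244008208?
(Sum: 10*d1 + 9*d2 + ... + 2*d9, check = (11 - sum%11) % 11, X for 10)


Weighted sum: 152
152 mod 11 = 9

Check digit: 2


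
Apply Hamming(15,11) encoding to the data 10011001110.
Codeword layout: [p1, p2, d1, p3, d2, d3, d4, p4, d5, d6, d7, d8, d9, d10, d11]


Parity bits: p1=0, p2=1, p3=0, p4=0

011000101001110


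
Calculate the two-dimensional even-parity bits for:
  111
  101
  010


Row parities: 101
Column parities: 000

Row P: 101, Col P: 000, Corner: 0


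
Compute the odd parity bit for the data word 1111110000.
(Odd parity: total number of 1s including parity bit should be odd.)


Number of 1s in data: 6
Parity bit: 1

1


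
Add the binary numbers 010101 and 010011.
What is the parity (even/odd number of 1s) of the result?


010101 = 21
010011 = 19
Sum = 40 = 101000
1s count = 2

even parity (2 ones in 101000)


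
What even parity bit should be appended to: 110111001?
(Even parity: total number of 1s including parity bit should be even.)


Number of 1s in data: 6
Parity bit: 0

0


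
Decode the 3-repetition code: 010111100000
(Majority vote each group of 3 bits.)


Groups: 010, 111, 100, 000
Majority votes: 0100

0100


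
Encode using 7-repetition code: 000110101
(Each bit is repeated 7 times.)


Each bit -> 7 copies

000000000000000000000111111111111110000000111111100000001111111


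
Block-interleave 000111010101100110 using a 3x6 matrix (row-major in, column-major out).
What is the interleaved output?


Matrix:
  000111
  010101
  100110
Read columns: 001010000111101110

001010000111101110


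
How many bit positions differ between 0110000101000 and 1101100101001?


XOR: 1011100000001
Count of 1s: 5

5


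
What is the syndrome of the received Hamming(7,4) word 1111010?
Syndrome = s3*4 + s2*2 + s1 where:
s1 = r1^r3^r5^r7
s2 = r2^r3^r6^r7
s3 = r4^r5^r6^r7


s1=0, s2=1, s3=0

Syndrome = 2 (error at position 2)


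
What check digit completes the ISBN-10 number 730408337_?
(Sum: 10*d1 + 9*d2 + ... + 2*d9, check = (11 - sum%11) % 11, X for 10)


Weighted sum: 200
200 mod 11 = 2

Check digit: 9


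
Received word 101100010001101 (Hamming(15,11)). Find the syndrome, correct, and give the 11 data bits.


Syndrome = 0: no error detected

Data: 10000001101 (no errors)


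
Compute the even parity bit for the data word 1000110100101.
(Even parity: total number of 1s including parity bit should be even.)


Number of 1s in data: 6
Parity bit: 0

0


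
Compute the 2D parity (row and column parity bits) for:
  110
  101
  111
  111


Row parities: 0011
Column parities: 011

Row P: 0011, Col P: 011, Corner: 0


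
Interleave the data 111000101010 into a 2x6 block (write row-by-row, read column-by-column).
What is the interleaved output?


Matrix:
  111000
  101010
Read columns: 111011000100

111011000100


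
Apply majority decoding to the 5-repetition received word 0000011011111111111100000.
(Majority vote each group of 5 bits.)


Groups: 00000, 11011, 11111, 11111, 00000
Majority votes: 01110

01110


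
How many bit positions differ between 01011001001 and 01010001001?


XOR: 00001000000
Count of 1s: 1

1


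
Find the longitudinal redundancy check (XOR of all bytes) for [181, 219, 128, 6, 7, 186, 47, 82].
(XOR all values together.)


XOR chain: 181 ^ 219 ^ 128 ^ 6 ^ 7 ^ 186 ^ 47 ^ 82 = 40

40


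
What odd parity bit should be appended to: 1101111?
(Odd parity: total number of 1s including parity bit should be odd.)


Number of 1s in data: 6
Parity bit: 1

1


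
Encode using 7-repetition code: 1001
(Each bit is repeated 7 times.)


Each bit -> 7 copies

1111111000000000000001111111


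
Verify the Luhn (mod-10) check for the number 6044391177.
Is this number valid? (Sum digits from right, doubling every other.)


Luhn sum = 45
45 mod 10 = 5

Invalid (Luhn sum mod 10 = 5)


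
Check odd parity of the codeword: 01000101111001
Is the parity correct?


Number of 1s: 7

Yes, parity is correct (7 ones)


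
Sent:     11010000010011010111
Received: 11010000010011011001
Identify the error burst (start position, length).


XOR: 00000000000000001110

Burst at position 16, length 3


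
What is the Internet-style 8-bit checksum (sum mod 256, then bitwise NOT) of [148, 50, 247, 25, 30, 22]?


Sum = 522 mod 256 = 10
Complement = 245

245


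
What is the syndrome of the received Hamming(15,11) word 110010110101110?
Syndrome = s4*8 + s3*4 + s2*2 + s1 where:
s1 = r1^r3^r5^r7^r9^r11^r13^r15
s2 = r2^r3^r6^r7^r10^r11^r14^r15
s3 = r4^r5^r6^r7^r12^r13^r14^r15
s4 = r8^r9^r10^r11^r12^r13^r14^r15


s1=0, s2=0, s3=1, s4=1

Syndrome = 12 (error at position 12)


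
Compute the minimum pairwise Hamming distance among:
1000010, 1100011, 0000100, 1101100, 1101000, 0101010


Comparing all pairs, minimum distance: 1
Can detect 0 errors, correct 0 errors

1


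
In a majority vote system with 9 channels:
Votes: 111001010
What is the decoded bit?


Ones: 5 out of 9
Threshold: 5

1 (5/9 voted 1)


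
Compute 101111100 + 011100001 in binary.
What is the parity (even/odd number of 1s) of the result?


101111100 = 380
011100001 = 225
Sum = 605 = 1001011101
1s count = 6

even parity (6 ones in 1001011101)


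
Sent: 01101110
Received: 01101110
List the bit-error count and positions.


XOR: 00000000

0 errors (received matches sent)


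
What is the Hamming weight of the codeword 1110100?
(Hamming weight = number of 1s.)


Counting 1s in 1110100

4


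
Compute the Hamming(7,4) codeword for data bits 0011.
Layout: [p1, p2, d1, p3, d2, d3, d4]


Parity bits: p1=1, p2=0, p3=0

1000011


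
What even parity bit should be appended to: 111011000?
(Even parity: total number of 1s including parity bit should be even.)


Number of 1s in data: 5
Parity bit: 1

1


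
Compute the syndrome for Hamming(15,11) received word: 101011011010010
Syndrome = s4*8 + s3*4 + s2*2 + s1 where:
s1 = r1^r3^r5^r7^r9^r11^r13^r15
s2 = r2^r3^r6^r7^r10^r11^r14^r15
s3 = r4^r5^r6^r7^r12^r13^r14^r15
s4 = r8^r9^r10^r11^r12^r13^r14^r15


s1=1, s2=0, s3=1, s4=0

Syndrome = 5 (error at position 5)


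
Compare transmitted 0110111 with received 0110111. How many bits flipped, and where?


XOR: 0000000

0 errors (received matches sent)


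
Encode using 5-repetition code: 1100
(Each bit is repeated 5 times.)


Each bit -> 5 copies

11111111110000000000


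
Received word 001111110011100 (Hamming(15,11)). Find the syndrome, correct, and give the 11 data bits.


Syndrome = 1: error at position 1

Data: 11110011100 (corrected bit 1)


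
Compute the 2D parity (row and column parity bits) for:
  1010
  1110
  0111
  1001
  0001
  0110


Row parities: 011010
Column parities: 1101

Row P: 011010, Col P: 1101, Corner: 1


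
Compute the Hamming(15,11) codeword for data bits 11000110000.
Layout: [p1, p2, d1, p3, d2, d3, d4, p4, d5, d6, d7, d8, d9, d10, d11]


Parity bits: p1=1, p2=1, p3=1, p4=0

111110000110000


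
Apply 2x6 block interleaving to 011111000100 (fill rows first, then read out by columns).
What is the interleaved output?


Matrix:
  011111
  000100
Read columns: 001010111010

001010111010


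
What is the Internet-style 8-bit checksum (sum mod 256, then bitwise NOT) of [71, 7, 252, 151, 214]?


Sum = 695 mod 256 = 183
Complement = 72

72


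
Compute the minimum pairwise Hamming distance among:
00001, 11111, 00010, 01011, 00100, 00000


Comparing all pairs, minimum distance: 1
Can detect 0 errors, correct 0 errors

1


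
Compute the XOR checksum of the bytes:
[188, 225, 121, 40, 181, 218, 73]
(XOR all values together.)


XOR chain: 188 ^ 225 ^ 121 ^ 40 ^ 181 ^ 218 ^ 73 = 42

42


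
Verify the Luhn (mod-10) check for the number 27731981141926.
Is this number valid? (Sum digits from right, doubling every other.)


Luhn sum = 65
65 mod 10 = 5

Invalid (Luhn sum mod 10 = 5)


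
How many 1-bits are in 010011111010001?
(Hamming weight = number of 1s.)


Counting 1s in 010011111010001

8


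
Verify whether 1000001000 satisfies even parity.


Number of 1s: 2

Yes, parity is correct (2 ones)


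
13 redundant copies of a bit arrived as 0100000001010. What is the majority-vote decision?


Ones: 3 out of 13
Threshold: 7

0 (3/13 voted 1)


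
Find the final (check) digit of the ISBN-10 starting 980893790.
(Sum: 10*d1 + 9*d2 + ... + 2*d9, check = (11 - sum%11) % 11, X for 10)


Weighted sum: 342
342 mod 11 = 1

Check digit: X


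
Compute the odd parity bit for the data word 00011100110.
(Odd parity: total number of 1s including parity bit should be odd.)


Number of 1s in data: 5
Parity bit: 0

0


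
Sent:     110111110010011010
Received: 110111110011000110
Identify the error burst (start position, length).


XOR: 000000000001011100

Burst at position 11, length 5


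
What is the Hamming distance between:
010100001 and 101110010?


XOR: 111010011
Count of 1s: 6

6


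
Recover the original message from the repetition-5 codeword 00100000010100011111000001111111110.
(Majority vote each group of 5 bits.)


Groups: 00100, 00001, 01000, 11111, 00000, 11111, 11110
Majority votes: 0001011

0001011


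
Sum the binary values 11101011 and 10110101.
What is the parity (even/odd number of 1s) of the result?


11101011 = 235
10110101 = 181
Sum = 416 = 110100000
1s count = 3

odd parity (3 ones in 110100000)


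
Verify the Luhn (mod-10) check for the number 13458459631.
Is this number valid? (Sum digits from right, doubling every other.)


Luhn sum = 55
55 mod 10 = 5

Invalid (Luhn sum mod 10 = 5)


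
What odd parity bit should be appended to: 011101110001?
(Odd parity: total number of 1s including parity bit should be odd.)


Number of 1s in data: 7
Parity bit: 0

0


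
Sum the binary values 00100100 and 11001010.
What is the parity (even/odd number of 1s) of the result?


00100100 = 36
11001010 = 202
Sum = 238 = 11101110
1s count = 6

even parity (6 ones in 11101110)


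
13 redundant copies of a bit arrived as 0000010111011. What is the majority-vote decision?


Ones: 6 out of 13
Threshold: 7

0 (6/13 voted 1)


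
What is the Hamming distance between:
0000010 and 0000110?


XOR: 0000100
Count of 1s: 1

1


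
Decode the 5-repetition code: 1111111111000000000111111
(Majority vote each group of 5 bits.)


Groups: 11111, 11111, 00000, 00001, 11111
Majority votes: 11001

11001


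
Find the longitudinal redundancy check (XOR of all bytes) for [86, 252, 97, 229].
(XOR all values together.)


XOR chain: 86 ^ 252 ^ 97 ^ 229 = 46

46


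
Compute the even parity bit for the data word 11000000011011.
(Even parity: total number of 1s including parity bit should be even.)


Number of 1s in data: 6
Parity bit: 0

0


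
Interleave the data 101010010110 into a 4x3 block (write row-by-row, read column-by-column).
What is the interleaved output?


Matrix:
  101
  010
  010
  110
Read columns: 100101111000

100101111000


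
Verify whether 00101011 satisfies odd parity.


Number of 1s: 4

No, parity error (4 ones)


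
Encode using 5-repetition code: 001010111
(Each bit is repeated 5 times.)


Each bit -> 5 copies

000000000011111000001111100000111111111111111


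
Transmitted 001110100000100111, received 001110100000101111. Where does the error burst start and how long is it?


XOR: 000000000000001000

Burst at position 14, length 1


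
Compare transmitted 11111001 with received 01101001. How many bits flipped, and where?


XOR: 10010000

2 error(s) at position(s): 0, 3


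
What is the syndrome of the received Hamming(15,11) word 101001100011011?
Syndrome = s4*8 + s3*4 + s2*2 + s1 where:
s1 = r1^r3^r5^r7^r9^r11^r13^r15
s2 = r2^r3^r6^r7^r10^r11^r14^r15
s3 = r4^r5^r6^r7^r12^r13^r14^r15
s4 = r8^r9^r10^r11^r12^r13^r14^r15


s1=1, s2=0, s3=1, s4=0

Syndrome = 5 (error at position 5)


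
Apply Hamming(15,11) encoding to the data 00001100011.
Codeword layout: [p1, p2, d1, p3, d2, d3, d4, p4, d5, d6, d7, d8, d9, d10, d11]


Parity bits: p1=0, p2=1, p3=0, p4=0

010000001100011


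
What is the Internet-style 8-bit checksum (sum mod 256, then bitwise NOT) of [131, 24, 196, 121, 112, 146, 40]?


Sum = 770 mod 256 = 2
Complement = 253

253


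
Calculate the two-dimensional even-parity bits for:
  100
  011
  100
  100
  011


Row parities: 10110
Column parities: 100

Row P: 10110, Col P: 100, Corner: 1


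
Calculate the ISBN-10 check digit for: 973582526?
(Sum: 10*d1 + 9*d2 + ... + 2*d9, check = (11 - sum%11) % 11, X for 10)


Weighted sum: 308
308 mod 11 = 0

Check digit: 0


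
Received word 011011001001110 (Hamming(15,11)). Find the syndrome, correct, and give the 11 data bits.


Syndrome = 4: error at position 4

Data: 11101001110 (corrected bit 4)


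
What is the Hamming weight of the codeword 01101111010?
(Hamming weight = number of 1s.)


Counting 1s in 01101111010

7


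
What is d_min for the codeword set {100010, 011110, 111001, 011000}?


Comparing all pairs, minimum distance: 2
Can detect 1 errors, correct 0 errors

2


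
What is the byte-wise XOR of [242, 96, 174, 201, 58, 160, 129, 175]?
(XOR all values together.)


XOR chain: 242 ^ 96 ^ 174 ^ 201 ^ 58 ^ 160 ^ 129 ^ 175 = 65

65


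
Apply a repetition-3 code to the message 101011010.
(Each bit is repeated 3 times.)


Each bit -> 3 copies

111000111000111111000111000


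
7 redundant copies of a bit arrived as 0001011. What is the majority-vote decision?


Ones: 3 out of 7
Threshold: 4

0 (3/7 voted 1)


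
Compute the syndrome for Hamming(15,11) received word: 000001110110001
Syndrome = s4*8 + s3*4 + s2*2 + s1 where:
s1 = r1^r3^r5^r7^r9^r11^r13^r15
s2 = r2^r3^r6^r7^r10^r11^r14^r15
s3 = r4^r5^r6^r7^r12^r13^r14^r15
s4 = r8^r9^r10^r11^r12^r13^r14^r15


s1=1, s2=1, s3=1, s4=0

Syndrome = 7 (error at position 7)


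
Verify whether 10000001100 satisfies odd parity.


Number of 1s: 3

Yes, parity is correct (3 ones)


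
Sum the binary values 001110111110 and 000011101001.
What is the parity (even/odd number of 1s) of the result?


001110111110 = 958
000011101001 = 233
Sum = 1191 = 10010100111
1s count = 6

even parity (6 ones in 10010100111)


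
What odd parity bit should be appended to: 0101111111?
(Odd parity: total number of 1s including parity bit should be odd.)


Number of 1s in data: 8
Parity bit: 1

1


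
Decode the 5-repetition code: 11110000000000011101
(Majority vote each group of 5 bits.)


Groups: 11110, 00000, 00000, 11101
Majority votes: 1001

1001


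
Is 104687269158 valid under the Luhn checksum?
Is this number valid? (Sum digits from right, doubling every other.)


Luhn sum = 59
59 mod 10 = 9

Invalid (Luhn sum mod 10 = 9)


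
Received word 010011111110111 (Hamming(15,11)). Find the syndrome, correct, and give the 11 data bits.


Syndrome = 10: error at position 10

Data: 01111010111 (corrected bit 10)


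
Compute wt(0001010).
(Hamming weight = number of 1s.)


Counting 1s in 0001010

2


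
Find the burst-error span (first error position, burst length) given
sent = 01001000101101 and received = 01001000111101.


XOR: 00000000010000

Burst at position 9, length 1


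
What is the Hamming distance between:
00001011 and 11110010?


XOR: 11111001
Count of 1s: 6

6


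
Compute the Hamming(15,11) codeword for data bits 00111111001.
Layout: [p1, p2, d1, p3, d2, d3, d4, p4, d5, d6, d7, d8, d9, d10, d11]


Parity bits: p1=0, p2=1, p3=0, p4=1

010001111111001


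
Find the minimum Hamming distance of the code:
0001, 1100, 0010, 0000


Comparing all pairs, minimum distance: 1
Can detect 0 errors, correct 0 errors

1


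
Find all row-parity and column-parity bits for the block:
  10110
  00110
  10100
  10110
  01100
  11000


Row parities: 100100
Column parities: 00110

Row P: 100100, Col P: 00110, Corner: 0


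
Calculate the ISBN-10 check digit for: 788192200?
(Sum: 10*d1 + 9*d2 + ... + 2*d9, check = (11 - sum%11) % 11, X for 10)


Weighted sum: 285
285 mod 11 = 10

Check digit: 1


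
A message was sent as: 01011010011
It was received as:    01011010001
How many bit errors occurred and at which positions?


XOR: 00000000010

1 error(s) at position(s): 9


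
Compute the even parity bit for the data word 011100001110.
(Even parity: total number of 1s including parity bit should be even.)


Number of 1s in data: 6
Parity bit: 0

0


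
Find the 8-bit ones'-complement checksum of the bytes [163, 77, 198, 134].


Sum = 572 mod 256 = 60
Complement = 195

195


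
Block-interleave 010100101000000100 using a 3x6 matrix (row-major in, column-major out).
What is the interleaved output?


Matrix:
  010100
  101000
  000100
Read columns: 010100010101000000

010100010101000000


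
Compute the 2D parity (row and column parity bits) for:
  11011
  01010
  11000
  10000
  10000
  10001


Row parities: 000110
Column parities: 11000

Row P: 000110, Col P: 11000, Corner: 0


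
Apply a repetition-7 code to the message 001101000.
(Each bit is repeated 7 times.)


Each bit -> 7 copies

000000000000001111111111111100000001111111000000000000000000000


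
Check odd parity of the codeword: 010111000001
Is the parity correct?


Number of 1s: 5

Yes, parity is correct (5 ones)


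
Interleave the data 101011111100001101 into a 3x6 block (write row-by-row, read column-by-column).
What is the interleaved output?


Matrix:
  101011
  111100
  001101
Read columns: 110010111011100101

110010111011100101


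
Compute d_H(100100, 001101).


XOR: 101001
Count of 1s: 3

3


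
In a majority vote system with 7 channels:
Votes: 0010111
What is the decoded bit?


Ones: 4 out of 7
Threshold: 4

1 (4/7 voted 1)


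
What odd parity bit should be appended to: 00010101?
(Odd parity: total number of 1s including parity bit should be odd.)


Number of 1s in data: 3
Parity bit: 0

0


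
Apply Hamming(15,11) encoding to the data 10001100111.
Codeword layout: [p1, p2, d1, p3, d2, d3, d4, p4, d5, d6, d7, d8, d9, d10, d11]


Parity bits: p1=0, p2=0, p3=1, p4=1

001100011100111


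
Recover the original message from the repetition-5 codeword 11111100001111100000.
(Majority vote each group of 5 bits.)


Groups: 11111, 10000, 11111, 00000
Majority votes: 1010

1010


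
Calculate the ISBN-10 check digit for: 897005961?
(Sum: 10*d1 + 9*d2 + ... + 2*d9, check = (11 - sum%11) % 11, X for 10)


Weighted sum: 298
298 mod 11 = 1

Check digit: X


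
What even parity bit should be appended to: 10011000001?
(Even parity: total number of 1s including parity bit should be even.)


Number of 1s in data: 4
Parity bit: 0

0


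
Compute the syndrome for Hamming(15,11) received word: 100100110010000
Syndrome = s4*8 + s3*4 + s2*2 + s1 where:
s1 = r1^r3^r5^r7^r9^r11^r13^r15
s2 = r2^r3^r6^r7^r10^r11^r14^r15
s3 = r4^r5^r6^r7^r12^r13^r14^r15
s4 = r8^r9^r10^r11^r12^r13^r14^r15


s1=1, s2=0, s3=0, s4=0

Syndrome = 1 (error at position 1)


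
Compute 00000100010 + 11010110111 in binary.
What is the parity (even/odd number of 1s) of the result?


00000100010 = 34
11010110111 = 1719
Sum = 1753 = 11011011001
1s count = 7

odd parity (7 ones in 11011011001)


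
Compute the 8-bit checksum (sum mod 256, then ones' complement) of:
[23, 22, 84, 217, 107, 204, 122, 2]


Sum = 781 mod 256 = 13
Complement = 242

242


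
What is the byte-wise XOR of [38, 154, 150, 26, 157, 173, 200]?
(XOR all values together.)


XOR chain: 38 ^ 154 ^ 150 ^ 26 ^ 157 ^ 173 ^ 200 = 200

200


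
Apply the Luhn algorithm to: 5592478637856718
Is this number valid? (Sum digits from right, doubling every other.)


Luhn sum = 90
90 mod 10 = 0

Valid (Luhn sum mod 10 = 0)


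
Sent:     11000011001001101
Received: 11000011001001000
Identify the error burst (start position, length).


XOR: 00000000000000101

Burst at position 14, length 3


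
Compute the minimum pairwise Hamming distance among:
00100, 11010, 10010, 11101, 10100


Comparing all pairs, minimum distance: 1
Can detect 0 errors, correct 0 errors

1


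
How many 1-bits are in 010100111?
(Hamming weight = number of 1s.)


Counting 1s in 010100111

5


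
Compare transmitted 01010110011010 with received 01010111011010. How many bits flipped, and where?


XOR: 00000001000000

1 error(s) at position(s): 7


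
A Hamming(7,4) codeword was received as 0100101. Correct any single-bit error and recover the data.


Syndrome = 0: no error detected

Data: 0101 (no errors)


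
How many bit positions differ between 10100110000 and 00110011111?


XOR: 10010101111
Count of 1s: 7

7


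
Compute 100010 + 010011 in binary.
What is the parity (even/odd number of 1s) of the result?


100010 = 34
010011 = 19
Sum = 53 = 110101
1s count = 4

even parity (4 ones in 110101)


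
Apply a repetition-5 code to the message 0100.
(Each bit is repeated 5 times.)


Each bit -> 5 copies

00000111110000000000


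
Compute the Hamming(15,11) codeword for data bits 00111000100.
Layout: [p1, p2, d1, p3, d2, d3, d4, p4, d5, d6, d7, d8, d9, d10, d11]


Parity bits: p1=1, p2=0, p3=1, p4=0

100101101000100


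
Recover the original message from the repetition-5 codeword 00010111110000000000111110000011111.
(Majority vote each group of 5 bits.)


Groups: 00010, 11111, 00000, 00000, 11111, 00000, 11111
Majority votes: 0100101

0100101


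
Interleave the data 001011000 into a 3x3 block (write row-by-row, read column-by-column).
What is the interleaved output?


Matrix:
  001
  011
  000
Read columns: 000010110

000010110


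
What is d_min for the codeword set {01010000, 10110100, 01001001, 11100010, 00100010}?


Comparing all pairs, minimum distance: 2
Can detect 1 errors, correct 0 errors

2


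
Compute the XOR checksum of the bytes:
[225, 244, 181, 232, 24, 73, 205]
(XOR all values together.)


XOR chain: 225 ^ 244 ^ 181 ^ 232 ^ 24 ^ 73 ^ 205 = 212

212


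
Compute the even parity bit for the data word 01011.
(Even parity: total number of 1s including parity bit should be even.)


Number of 1s in data: 3
Parity bit: 1

1


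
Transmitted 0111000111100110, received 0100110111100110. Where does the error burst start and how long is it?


XOR: 0011110000000000

Burst at position 2, length 4


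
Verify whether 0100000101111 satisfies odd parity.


Number of 1s: 6

No, parity error (6 ones)


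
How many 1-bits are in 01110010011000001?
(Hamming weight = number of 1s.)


Counting 1s in 01110010011000001

7


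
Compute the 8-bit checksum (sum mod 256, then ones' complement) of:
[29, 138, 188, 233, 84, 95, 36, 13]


Sum = 816 mod 256 = 48
Complement = 207

207


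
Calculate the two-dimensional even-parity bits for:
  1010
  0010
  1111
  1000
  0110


Row parities: 01010
Column parities: 1001

Row P: 01010, Col P: 1001, Corner: 0


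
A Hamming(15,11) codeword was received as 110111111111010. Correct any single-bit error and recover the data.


Syndrome = 1: error at position 1

Data: 01111111010 (corrected bit 1)


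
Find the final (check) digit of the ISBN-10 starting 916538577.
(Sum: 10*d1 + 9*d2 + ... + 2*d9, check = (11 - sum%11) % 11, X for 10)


Weighted sum: 295
295 mod 11 = 9

Check digit: 2


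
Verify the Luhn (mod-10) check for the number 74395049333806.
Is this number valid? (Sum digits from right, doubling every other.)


Luhn sum = 71
71 mod 10 = 1

Invalid (Luhn sum mod 10 = 1)


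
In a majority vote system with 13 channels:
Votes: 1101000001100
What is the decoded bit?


Ones: 5 out of 13
Threshold: 7

0 (5/13 voted 1)


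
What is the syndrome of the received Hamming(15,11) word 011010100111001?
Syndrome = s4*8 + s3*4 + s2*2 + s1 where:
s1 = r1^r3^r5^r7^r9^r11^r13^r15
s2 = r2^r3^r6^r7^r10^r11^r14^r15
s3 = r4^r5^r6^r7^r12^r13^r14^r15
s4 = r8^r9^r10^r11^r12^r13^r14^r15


s1=1, s2=0, s3=0, s4=0

Syndrome = 1 (error at position 1)


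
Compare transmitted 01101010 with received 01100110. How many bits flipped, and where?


XOR: 00001100

2 error(s) at position(s): 4, 5


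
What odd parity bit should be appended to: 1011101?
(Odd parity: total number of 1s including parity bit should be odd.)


Number of 1s in data: 5
Parity bit: 0

0


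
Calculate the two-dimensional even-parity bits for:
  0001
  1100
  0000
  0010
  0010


Row parities: 10011
Column parities: 1101

Row P: 10011, Col P: 1101, Corner: 1


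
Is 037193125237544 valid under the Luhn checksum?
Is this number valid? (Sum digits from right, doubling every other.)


Luhn sum = 69
69 mod 10 = 9

Invalid (Luhn sum mod 10 = 9)


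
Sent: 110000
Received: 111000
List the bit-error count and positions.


XOR: 001000

1 error(s) at position(s): 2


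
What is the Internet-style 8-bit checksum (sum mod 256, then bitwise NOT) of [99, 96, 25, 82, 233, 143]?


Sum = 678 mod 256 = 166
Complement = 89

89


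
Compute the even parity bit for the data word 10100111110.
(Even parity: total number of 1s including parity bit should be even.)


Number of 1s in data: 7
Parity bit: 1

1


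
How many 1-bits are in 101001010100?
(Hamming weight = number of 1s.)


Counting 1s in 101001010100

5


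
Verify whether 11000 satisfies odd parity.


Number of 1s: 2

No, parity error (2 ones)


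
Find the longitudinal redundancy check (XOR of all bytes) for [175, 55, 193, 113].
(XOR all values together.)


XOR chain: 175 ^ 55 ^ 193 ^ 113 = 40

40


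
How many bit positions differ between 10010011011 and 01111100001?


XOR: 11101111010
Count of 1s: 8

8


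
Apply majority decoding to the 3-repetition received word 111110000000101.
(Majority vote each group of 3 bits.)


Groups: 111, 110, 000, 000, 101
Majority votes: 11001

11001


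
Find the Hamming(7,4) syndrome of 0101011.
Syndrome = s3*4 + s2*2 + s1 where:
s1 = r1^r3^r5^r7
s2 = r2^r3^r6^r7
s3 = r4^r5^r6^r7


s1=1, s2=1, s3=1

Syndrome = 7 (error at position 7)


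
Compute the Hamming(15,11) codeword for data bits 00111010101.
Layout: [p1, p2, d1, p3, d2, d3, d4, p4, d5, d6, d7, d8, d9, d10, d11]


Parity bits: p1=1, p2=0, p3=0, p4=0

100001101010101


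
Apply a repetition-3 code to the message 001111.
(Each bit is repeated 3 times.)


Each bit -> 3 copies

000000111111111111


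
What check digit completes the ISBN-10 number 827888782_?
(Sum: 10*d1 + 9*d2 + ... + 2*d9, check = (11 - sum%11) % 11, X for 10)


Weighted sum: 354
354 mod 11 = 2

Check digit: 9


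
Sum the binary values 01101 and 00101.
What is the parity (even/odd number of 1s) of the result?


01101 = 13
00101 = 5
Sum = 18 = 10010
1s count = 2

even parity (2 ones in 10010)


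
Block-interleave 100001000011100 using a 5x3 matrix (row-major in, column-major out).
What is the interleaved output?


Matrix:
  100
  001
  000
  011
  100
Read columns: 100010001001010

100010001001010


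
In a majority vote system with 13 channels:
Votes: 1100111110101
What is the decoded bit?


Ones: 9 out of 13
Threshold: 7

1 (9/13 voted 1)


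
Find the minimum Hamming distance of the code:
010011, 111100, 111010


Comparing all pairs, minimum distance: 2
Can detect 1 errors, correct 0 errors

2


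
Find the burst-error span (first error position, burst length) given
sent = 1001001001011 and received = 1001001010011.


XOR: 0000000011000

Burst at position 8, length 2


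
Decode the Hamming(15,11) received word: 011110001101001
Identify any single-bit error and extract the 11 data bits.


Syndrome = 0: no error detected

Data: 11001101001 (no errors)


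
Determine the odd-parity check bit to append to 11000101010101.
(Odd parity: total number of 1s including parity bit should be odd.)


Number of 1s in data: 7
Parity bit: 0

0


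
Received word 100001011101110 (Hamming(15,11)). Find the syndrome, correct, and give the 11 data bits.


Syndrome = 3: error at position 3

Data: 10101101110 (corrected bit 3)


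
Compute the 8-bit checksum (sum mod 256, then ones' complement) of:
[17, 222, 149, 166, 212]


Sum = 766 mod 256 = 254
Complement = 1

1


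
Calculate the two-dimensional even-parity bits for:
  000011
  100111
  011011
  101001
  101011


Row parities: 00010
Column parities: 111101

Row P: 00010, Col P: 111101, Corner: 1


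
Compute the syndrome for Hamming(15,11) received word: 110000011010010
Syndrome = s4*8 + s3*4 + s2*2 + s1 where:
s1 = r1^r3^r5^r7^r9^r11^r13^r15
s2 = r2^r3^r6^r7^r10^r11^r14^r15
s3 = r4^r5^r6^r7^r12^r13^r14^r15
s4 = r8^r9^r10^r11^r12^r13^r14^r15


s1=1, s2=1, s3=1, s4=0

Syndrome = 7 (error at position 7)


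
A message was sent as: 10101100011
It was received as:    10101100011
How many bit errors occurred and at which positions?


XOR: 00000000000

0 errors (received matches sent)


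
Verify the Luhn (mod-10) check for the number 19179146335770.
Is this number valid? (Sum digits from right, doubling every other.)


Luhn sum = 66
66 mod 10 = 6

Invalid (Luhn sum mod 10 = 6)


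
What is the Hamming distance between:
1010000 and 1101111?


XOR: 0111111
Count of 1s: 6

6


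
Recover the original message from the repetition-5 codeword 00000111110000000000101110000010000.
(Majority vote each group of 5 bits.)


Groups: 00000, 11111, 00000, 00000, 10111, 00000, 10000
Majority votes: 0100100

0100100


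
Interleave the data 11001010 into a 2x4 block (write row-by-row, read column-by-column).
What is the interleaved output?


Matrix:
  1100
  1010
Read columns: 11100100

11100100


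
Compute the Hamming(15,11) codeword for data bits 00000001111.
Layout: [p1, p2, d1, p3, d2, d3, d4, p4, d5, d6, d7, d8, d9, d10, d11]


Parity bits: p1=0, p2=0, p3=0, p4=0

000000000001111


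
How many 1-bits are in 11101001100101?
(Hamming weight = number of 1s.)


Counting 1s in 11101001100101

8


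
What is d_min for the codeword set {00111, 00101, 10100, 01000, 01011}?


Comparing all pairs, minimum distance: 1
Can detect 0 errors, correct 0 errors

1


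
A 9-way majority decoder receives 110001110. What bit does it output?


Ones: 5 out of 9
Threshold: 5

1 (5/9 voted 1)


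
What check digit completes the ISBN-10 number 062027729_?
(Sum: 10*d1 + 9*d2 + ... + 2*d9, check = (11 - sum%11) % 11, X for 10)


Weighted sum: 169
169 mod 11 = 4

Check digit: 7


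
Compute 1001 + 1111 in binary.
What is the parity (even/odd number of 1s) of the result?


1001 = 9
1111 = 15
Sum = 24 = 11000
1s count = 2

even parity (2 ones in 11000)


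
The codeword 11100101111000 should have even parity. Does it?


Number of 1s: 8

Yes, parity is correct (8 ones)


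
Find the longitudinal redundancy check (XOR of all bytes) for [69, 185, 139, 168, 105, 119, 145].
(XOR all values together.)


XOR chain: 69 ^ 185 ^ 139 ^ 168 ^ 105 ^ 119 ^ 145 = 80

80


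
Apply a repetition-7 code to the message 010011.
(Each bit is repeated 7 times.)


Each bit -> 7 copies

000000011111110000000000000011111111111111


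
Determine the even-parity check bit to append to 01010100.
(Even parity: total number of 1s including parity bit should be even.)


Number of 1s in data: 3
Parity bit: 1

1


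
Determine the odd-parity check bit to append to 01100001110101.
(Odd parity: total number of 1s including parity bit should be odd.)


Number of 1s in data: 7
Parity bit: 0

0


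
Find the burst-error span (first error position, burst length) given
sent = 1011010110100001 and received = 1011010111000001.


XOR: 0000000001100000

Burst at position 9, length 2


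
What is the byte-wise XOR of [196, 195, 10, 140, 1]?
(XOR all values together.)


XOR chain: 196 ^ 195 ^ 10 ^ 140 ^ 1 = 128

128


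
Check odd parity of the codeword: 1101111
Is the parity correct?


Number of 1s: 6

No, parity error (6 ones)


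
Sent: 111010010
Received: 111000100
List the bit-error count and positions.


XOR: 000010110

3 error(s) at position(s): 4, 6, 7


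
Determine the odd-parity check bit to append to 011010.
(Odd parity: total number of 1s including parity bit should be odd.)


Number of 1s in data: 3
Parity bit: 0

0


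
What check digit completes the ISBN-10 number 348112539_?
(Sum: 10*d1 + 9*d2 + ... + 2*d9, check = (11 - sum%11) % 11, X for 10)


Weighted sum: 200
200 mod 11 = 2

Check digit: 9


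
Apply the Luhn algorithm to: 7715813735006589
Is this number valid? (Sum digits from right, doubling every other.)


Luhn sum = 75
75 mod 10 = 5

Invalid (Luhn sum mod 10 = 5)


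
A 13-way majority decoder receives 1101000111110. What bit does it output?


Ones: 8 out of 13
Threshold: 7

1 (8/13 voted 1)


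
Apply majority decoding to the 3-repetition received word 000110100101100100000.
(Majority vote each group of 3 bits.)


Groups: 000, 110, 100, 101, 100, 100, 000
Majority votes: 0101000

0101000


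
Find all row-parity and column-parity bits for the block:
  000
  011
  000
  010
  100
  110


Row parities: 000110
Column parities: 011

Row P: 000110, Col P: 011, Corner: 0


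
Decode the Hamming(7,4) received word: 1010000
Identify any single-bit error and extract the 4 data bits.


Syndrome = 2: error at position 2

Data: 1000 (corrected bit 2)


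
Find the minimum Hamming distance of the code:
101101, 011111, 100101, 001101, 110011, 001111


Comparing all pairs, minimum distance: 1
Can detect 0 errors, correct 0 errors

1


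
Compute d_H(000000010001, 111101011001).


XOR: 111101001000
Count of 1s: 6

6


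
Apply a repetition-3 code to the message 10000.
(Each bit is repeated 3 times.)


Each bit -> 3 copies

111000000000000


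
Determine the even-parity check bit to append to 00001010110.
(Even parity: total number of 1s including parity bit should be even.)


Number of 1s in data: 4
Parity bit: 0

0


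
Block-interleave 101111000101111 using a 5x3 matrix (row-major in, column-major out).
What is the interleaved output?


Matrix:
  101
  111
  000
  101
  111
Read columns: 110110100111011

110110100111011


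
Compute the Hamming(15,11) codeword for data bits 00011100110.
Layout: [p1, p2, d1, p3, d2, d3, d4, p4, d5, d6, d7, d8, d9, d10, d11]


Parity bits: p1=1, p2=1, p3=1, p4=0

110100101100110


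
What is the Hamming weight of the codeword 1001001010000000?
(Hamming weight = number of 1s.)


Counting 1s in 1001001010000000

4


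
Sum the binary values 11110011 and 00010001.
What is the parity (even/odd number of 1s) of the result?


11110011 = 243
00010001 = 17
Sum = 260 = 100000100
1s count = 2

even parity (2 ones in 100000100)


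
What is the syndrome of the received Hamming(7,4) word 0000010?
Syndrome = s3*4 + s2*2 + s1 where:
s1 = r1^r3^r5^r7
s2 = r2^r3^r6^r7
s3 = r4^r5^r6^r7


s1=0, s2=1, s3=1

Syndrome = 6 (error at position 6)


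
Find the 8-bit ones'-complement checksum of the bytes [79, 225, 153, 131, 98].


Sum = 686 mod 256 = 174
Complement = 81

81


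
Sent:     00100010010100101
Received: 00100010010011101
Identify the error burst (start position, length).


XOR: 00000000000111000

Burst at position 11, length 3


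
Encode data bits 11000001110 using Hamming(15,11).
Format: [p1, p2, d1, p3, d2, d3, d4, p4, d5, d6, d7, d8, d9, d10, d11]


Parity bits: p1=1, p2=0, p3=0, p4=1

101010010001110


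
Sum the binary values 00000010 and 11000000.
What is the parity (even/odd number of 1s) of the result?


00000010 = 2
11000000 = 192
Sum = 194 = 11000010
1s count = 3

odd parity (3 ones in 11000010)


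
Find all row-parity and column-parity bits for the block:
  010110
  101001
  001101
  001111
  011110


Row parities: 11100
Column parities: 100011

Row P: 11100, Col P: 100011, Corner: 1


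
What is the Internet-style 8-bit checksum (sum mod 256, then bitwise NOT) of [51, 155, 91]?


Sum = 297 mod 256 = 41
Complement = 214

214


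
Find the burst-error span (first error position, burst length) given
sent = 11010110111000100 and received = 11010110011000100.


XOR: 00000000100000000

Burst at position 8, length 1


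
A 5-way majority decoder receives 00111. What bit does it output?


Ones: 3 out of 5
Threshold: 3

1 (3/5 voted 1)


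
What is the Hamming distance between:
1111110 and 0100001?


XOR: 1011111
Count of 1s: 6

6


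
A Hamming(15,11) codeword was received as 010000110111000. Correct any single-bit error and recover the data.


Syndrome = 0: no error detected

Data: 00010111000 (no errors)


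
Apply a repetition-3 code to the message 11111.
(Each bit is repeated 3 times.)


Each bit -> 3 copies

111111111111111


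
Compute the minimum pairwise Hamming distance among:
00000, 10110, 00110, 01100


Comparing all pairs, minimum distance: 1
Can detect 0 errors, correct 0 errors

1


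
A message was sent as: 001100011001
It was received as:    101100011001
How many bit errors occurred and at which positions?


XOR: 100000000000

1 error(s) at position(s): 0


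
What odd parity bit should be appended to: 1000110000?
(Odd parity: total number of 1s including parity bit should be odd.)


Number of 1s in data: 3
Parity bit: 0

0


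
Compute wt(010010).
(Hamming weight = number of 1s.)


Counting 1s in 010010

2


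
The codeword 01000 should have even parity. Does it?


Number of 1s: 1

No, parity error (1 ones)


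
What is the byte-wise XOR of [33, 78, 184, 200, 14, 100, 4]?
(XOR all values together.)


XOR chain: 33 ^ 78 ^ 184 ^ 200 ^ 14 ^ 100 ^ 4 = 113

113


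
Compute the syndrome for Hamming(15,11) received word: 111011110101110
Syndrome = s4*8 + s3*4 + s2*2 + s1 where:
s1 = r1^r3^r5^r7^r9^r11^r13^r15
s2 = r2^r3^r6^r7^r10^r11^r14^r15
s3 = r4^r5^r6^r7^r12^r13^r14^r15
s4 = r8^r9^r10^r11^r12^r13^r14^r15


s1=1, s2=0, s3=0, s4=1

Syndrome = 9 (error at position 9)


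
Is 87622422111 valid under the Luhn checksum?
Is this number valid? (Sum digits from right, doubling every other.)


Luhn sum = 43
43 mod 10 = 3

Invalid (Luhn sum mod 10 = 3)


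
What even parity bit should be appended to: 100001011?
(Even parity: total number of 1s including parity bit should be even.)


Number of 1s in data: 4
Parity bit: 0

0


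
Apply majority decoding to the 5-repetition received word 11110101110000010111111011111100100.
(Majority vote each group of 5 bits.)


Groups: 11110, 10111, 00000, 10111, 11101, 11111, 00100
Majority votes: 1101110

1101110


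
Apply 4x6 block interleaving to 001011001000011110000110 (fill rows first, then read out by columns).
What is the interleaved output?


Matrix:
  001011
  001000
  011110
  000110
Read columns: 000000101110001110111000

000000101110001110111000


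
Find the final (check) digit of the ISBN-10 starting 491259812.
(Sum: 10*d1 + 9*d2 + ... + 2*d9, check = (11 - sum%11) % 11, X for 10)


Weighted sum: 257
257 mod 11 = 4

Check digit: 7


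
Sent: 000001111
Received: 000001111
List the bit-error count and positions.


XOR: 000000000

0 errors (received matches sent)
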